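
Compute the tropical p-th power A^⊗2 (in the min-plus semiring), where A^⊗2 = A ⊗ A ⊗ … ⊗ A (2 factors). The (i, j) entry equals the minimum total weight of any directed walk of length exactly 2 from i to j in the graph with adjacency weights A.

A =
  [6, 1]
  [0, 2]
A^⊗2 =
  [1, 3]
  [2, 1]

Each entry (A^⊗2)_ij equals the minimum over all length-2 walks i = v_0 → v_1 → … → v_2 = j of Σ_t A[v_t][v_{t+1}]. For example, for (i, j) = (0, 1) we minimise over 2 possible intermediate vertex sequences; the minimum is 3, attained along the walk 0 → 1 → 1.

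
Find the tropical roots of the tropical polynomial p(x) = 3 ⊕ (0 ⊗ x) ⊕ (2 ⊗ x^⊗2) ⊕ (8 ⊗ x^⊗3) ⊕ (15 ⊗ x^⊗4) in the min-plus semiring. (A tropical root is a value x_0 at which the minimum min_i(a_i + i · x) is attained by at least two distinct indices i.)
Roots: {-7, -6, -2, 3}

Each tropical root is a break point of the lower envelope of the lines y = a_i + i · x (there are 5 lines, with slopes 0, 1, ..., 4). Only the lines that attain the minimum somewhere contribute to roots; other lines are dominated. Here the surviving (envelope) indices are i = 4, i = 3, i = 2, i = 1, i = 0.
Intersections between consecutive envelope lines give the roots: for adjacent envelope indices i < j the intersection is x = (a_i − a_j) / (j − i). Reading off the sorted break points: {-7, -6, -2, 3}.
Verification: at each break x_0, at least two indices attain the minimum of min_i(a_i + i · x_0).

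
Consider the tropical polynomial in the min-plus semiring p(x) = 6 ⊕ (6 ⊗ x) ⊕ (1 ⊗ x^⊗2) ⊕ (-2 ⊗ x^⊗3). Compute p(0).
p(0) = -2

A tropical monomial a ⊗ x^⊗i evaluates to a + i · x. Evaluating each term at x = 0:
  Term 0 contributes 6 + 0 · 0 = 6
  Term 1 contributes 6 + 1 · 0 = 6
  Term 2 contributes 1 + 2 · 0 = 1
  Term 3 contributes -2 + 3 · 0 = -2
p(0) = ⊕ of these = min[6, 6, 1, -2] = -2.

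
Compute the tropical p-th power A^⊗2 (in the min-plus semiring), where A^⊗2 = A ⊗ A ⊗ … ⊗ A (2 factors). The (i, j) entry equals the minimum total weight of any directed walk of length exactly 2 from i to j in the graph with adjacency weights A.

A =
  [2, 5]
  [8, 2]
A^⊗2 =
  [4, 7]
  [10, 4]

Each entry (A^⊗2)_ij equals the minimum over all length-2 walks i = v_0 → v_1 → … → v_2 = j of Σ_t A[v_t][v_{t+1}]. For example, for (i, j) = (0, 1) we minimise over 2 possible intermediate vertex sequences; the minimum is 7, attained along the walk 0 → 0 → 1.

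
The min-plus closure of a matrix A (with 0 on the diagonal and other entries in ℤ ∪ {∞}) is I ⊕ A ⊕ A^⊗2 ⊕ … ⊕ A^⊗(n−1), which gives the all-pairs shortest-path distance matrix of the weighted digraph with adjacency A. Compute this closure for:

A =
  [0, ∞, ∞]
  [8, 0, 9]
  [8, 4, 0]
Closure =
  [0, ∞, ∞]
  [8, 0, 9]
  [8, 4, 0]

This is the Floyd-Warshall all-pairs shortest-path computation. For each intermediate vertex k = 0, 1, …, 2, update dist[i][j] ← min(dist[i][j], dist[i][k] + dist[k][j]). The final matrix gives, for each (i, j), the minimum total weight of any directed path from i to j (possibly empty when i = j).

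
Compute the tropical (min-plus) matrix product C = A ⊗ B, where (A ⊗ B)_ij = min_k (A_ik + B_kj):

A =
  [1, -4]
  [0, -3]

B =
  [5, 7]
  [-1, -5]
A ⊗ B =
  [-5, -9]
  [-4, -8]

Apply the min-plus product entry-by-entry:
  C[0][0] = min over k of (A[0][0] + B[0][0] = 1 + 5 = 6, A[0][1] + B[1][0] = -4 + -1 = -5) = -5 (attained at k = 1)
  C[0][1] = min over k of (A[0][0] + B[0][1] = 1 + 7 = 8, A[0][1] + B[1][1] = -4 + -5 = -9) = -9 (attained at k = 1)
  C[1][0] = min over k of (A[1][0] + B[0][0] = 0 + 5 = 5, A[1][1] + B[1][0] = -3 + -1 = -4) = -4 (attained at k = 1)
  C[1][1] = min over k of (A[1][0] + B[0][1] = 0 + 7 = 7, A[1][1] + B[1][1] = -3 + -5 = -8) = -8 (attained at k = 1)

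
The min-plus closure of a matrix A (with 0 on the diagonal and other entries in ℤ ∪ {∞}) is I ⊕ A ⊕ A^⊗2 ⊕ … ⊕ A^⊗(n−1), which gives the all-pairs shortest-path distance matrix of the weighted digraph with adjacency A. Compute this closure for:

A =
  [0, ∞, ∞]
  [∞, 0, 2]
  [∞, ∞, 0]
Closure =
  [0, ∞, ∞]
  [∞, 0, 2]
  [∞, ∞, 0]

This is the Floyd-Warshall all-pairs shortest-path computation. For each intermediate vertex k = 0, 1, …, 2, update dist[i][j] ← min(dist[i][j], dist[i][k] + dist[k][j]). The final matrix gives, for each (i, j), the minimum total weight of any directed path from i to j (possibly empty when i = j).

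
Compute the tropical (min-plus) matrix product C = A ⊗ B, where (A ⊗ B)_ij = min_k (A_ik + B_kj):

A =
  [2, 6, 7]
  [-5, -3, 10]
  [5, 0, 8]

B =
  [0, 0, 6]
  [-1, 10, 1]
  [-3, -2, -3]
A ⊗ B =
  [2, 2, 4]
  [-5, -5, -2]
  [-1, 5, 1]

Apply the min-plus product entry-by-entry:
  C[0][0] = min over k of (A[0][0] + B[0][0] = 2 + 0 = 2, A[0][1] + B[1][0] = 6 + -1 = 5, A[0][2] + B[2][0] = 7 + -3 = 4) = 2 (attained at k = 0)
  C[0][1] = min over k of (A[0][0] + B[0][1] = 2 + 0 = 2, A[0][1] + B[1][1] = 6 + 10 = 16, A[0][2] + B[2][1] = 7 + -2 = 5) = 2 (attained at k = 0)
  C[0][2] = min over k of (A[0][0] + B[0][2] = 2 + 6 = 8, A[0][1] + B[1][2] = 6 + 1 = 7, A[0][2] + B[2][2] = 7 + -3 = 4) = 4 (attained at k = 2)
  C[1][0] = min over k of (A[1][0] + B[0][0] = -5 + 0 = -5, A[1][1] + B[1][0] = -3 + -1 = -4, A[1][2] + B[2][0] = 10 + -3 = 7) = -5 (attained at k = 0)
  C[1][1] = min over k of (A[1][0] + B[0][1] = -5 + 0 = -5, A[1][1] + B[1][1] = -3 + 10 = 7, A[1][2] + B[2][1] = 10 + -2 = 8) = -5 (attained at k = 0)
  C[1][2] = min over k of (A[1][0] + B[0][2] = -5 + 6 = 1, A[1][1] + B[1][2] = -3 + 1 = -2, A[1][2] + B[2][2] = 10 + -3 = 7) = -2 (attained at k = 1)
  C[2][0] = min over k of (A[2][0] + B[0][0] = 5 + 0 = 5, A[2][1] + B[1][0] = 0 + -1 = -1, A[2][2] + B[2][0] = 8 + -3 = 5) = -1 (attained at k = 1)
  C[2][1] = min over k of (A[2][0] + B[0][1] = 5 + 0 = 5, A[2][1] + B[1][1] = 0 + 10 = 10, A[2][2] + B[2][1] = 8 + -2 = 6) = 5 (attained at k = 0)
  C[2][2] = min over k of (A[2][0] + B[0][2] = 5 + 6 = 11, A[2][1] + B[1][2] = 0 + 1 = 1, A[2][2] + B[2][2] = 8 + -3 = 5) = 1 (attained at k = 1)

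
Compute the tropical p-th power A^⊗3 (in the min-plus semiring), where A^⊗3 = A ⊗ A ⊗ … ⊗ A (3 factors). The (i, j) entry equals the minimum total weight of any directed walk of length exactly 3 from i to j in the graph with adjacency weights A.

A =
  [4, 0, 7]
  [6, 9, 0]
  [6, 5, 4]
A^⊗3 =
  [6, 5, 4]
  [10, 6, 5]
  [11, 10, 6]

Each entry (A^⊗3)_ij equals the minimum over all length-3 walks i = v_0 → v_1 → … → v_3 = j of Σ_t A[v_t][v_{t+1}]. For example, for (i, j) = (0, 2) we minimise over 9 possible intermediate vertex sequences; the minimum is 4, attained along the walk 0 → 0 → 1 → 2.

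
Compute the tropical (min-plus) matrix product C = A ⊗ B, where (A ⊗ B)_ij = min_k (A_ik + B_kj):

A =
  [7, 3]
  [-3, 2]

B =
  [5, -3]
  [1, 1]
A ⊗ B =
  [4, 4]
  [2, -6]

Apply the min-plus product entry-by-entry:
  C[0][0] = min over k of (A[0][0] + B[0][0] = 7 + 5 = 12, A[0][1] + B[1][0] = 3 + 1 = 4) = 4 (attained at k = 1)
  C[0][1] = min over k of (A[0][0] + B[0][1] = 7 + -3 = 4, A[0][1] + B[1][1] = 3 + 1 = 4) = 4 (attained at k = 0)
  C[1][0] = min over k of (A[1][0] + B[0][0] = -3 + 5 = 2, A[1][1] + B[1][0] = 2 + 1 = 3) = 2 (attained at k = 0)
  C[1][1] = min over k of (A[1][0] + B[0][1] = -3 + -3 = -6, A[1][1] + B[1][1] = 2 + 1 = 3) = -6 (attained at k = 0)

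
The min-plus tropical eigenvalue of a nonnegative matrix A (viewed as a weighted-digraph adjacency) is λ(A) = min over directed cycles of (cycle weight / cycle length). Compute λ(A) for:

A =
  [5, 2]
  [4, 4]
λ(A) = 3

Enumerate directed cycles and compute their means (weight / length). Sample:
  cycle 0 → 0: weight = 5, length = 1, mean = 5/1 ≈ 5.000
  cycle 1 → 1: weight = 4, length = 1, mean = 4/1 ≈ 4.000
  cycle 0 → 1 → 0: weight = 6, length = 2, mean = 6/2 ≈ 3.000
  cycle 1 → 0 → 1: weight = 6, length = 2, mean = 6/2 ≈ 3.000
Minimum mean = 3.000, attained e.g. along the cycle 0 → 1 → 0 with weight 6 and length 2. So λ(A) = 6/2 = 3.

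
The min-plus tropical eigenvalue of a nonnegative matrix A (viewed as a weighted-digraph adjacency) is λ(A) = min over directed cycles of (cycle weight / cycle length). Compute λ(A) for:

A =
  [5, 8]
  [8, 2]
λ(A) = 2

Enumerate directed cycles and compute their means (weight / length). Sample:
  cycle 0 → 0: weight = 5, length = 1, mean = 5/1 ≈ 5.000
  cycle 1 → 1: weight = 2, length = 1, mean = 2/1 ≈ 2.000
  cycle 0 → 1 → 0: weight = 16, length = 2, mean = 16/2 ≈ 8.000
  cycle 1 → 0 → 1: weight = 16, length = 2, mean = 16/2 ≈ 8.000
Minimum mean = 2.000, attained e.g. along the cycle 1 → 1 with weight 2 and length 1. So λ(A) = 2/1 = 2.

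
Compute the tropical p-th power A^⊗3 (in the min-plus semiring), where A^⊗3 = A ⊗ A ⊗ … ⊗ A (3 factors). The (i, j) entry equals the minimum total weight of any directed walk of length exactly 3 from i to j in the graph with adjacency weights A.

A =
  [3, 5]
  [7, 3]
A^⊗3 =
  [9, 11]
  [13, 9]

Each entry (A^⊗3)_ij equals the minimum over all length-3 walks i = v_0 → v_1 → … → v_3 = j of Σ_t A[v_t][v_{t+1}]. For example, for (i, j) = (0, 1) we minimise over 4 possible intermediate vertex sequences; the minimum is 11, attained along the walk 0 → 0 → 0 → 1.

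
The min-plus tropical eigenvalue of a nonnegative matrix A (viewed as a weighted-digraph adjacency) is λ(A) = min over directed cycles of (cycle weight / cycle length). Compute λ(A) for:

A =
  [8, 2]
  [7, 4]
λ(A) = 4

Enumerate directed cycles and compute their means (weight / length). Sample:
  cycle 0 → 0: weight = 8, length = 1, mean = 8/1 ≈ 8.000
  cycle 1 → 1: weight = 4, length = 1, mean = 4/1 ≈ 4.000
  cycle 0 → 1 → 0: weight = 9, length = 2, mean = 9/2 ≈ 4.500
  cycle 1 → 0 → 1: weight = 9, length = 2, mean = 9/2 ≈ 4.500
Minimum mean = 4.000, attained e.g. along the cycle 1 → 1 with weight 4 and length 1. So λ(A) = 4/1 = 4.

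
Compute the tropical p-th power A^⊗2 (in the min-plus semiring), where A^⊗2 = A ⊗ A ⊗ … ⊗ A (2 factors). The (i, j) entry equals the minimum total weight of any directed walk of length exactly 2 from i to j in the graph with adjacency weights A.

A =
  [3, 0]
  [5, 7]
A^⊗2 =
  [5, 3]
  [8, 5]

Each entry (A^⊗2)_ij equals the minimum over all length-2 walks i = v_0 → v_1 → … → v_2 = j of Σ_t A[v_t][v_{t+1}]. For example, for (i, j) = (0, 1) we minimise over 2 possible intermediate vertex sequences; the minimum is 3, attained along the walk 0 → 0 → 1.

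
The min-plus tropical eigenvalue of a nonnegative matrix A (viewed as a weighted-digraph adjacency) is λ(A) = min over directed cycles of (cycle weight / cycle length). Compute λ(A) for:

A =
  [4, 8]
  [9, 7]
λ(A) = 4

Enumerate directed cycles and compute their means (weight / length). Sample:
  cycle 0 → 0: weight = 4, length = 1, mean = 4/1 ≈ 4.000
  cycle 1 → 1: weight = 7, length = 1, mean = 7/1 ≈ 7.000
  cycle 0 → 1 → 0: weight = 17, length = 2, mean = 17/2 ≈ 8.500
  cycle 1 → 0 → 1: weight = 17, length = 2, mean = 17/2 ≈ 8.500
Minimum mean = 4.000, attained e.g. along the cycle 0 → 0 with weight 4 and length 1. So λ(A) = 4/1 = 4.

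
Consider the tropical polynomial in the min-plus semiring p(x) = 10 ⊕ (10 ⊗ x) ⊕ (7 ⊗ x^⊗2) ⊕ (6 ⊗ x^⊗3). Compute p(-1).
p(-1) = 3

A tropical monomial a ⊗ x^⊗i evaluates to a + i · x. Evaluating each term at x = -1:
  Term 0 contributes 10 + 0 · -1 = 10
  Term 1 contributes 10 + 1 · -1 = 9
  Term 2 contributes 7 + 2 · -1 = 5
  Term 3 contributes 6 + 3 · -1 = 3
p(-1) = ⊕ of these = min[10, 9, 5, 3] = 3.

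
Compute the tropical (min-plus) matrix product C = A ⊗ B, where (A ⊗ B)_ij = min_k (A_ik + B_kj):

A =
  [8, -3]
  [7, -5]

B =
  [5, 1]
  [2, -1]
A ⊗ B =
  [-1, -4]
  [-3, -6]

Apply the min-plus product entry-by-entry:
  C[0][0] = min over k of (A[0][0] + B[0][0] = 8 + 5 = 13, A[0][1] + B[1][0] = -3 + 2 = -1) = -1 (attained at k = 1)
  C[0][1] = min over k of (A[0][0] + B[0][1] = 8 + 1 = 9, A[0][1] + B[1][1] = -3 + -1 = -4) = -4 (attained at k = 1)
  C[1][0] = min over k of (A[1][0] + B[0][0] = 7 + 5 = 12, A[1][1] + B[1][0] = -5 + 2 = -3) = -3 (attained at k = 1)
  C[1][1] = min over k of (A[1][0] + B[0][1] = 7 + 1 = 8, A[1][1] + B[1][1] = -5 + -1 = -6) = -6 (attained at k = 1)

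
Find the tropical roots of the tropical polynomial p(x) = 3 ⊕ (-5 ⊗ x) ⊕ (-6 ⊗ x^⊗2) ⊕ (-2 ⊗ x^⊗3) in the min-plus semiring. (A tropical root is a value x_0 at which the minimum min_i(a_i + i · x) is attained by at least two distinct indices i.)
Roots: {-4, 1, 8}

Each tropical root is a break point of the lower envelope of the lines y = a_i + i · x (there are 4 lines, with slopes 0, 1, ..., 3). Only the lines that attain the minimum somewhere contribute to roots; other lines are dominated. Here the surviving (envelope) indices are i = 3, i = 2, i = 1, i = 0.
Intersections between consecutive envelope lines give the roots: for adjacent envelope indices i < j the intersection is x = (a_i − a_j) / (j − i). Reading off the sorted break points: {-4, 1, 8}.
Verification: at each break x_0, at least two indices attain the minimum of min_i(a_i + i · x_0).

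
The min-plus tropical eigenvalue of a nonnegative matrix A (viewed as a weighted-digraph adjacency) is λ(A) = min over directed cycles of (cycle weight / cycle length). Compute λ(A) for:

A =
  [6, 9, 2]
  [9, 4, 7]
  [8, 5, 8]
λ(A) = 4

Enumerate directed cycles and compute their means (weight / length). Sample:
  cycle 0 → 0: weight = 6, length = 1, mean = 6/1 ≈ 6.000
  cycle 1 → 1: weight = 4, length = 1, mean = 4/1 ≈ 4.000
  cycle 2 → 2: weight = 8, length = 1, mean = 8/1 ≈ 8.000
  cycle 0 → 1 → 0: weight = 18, length = 2, mean = 18/2 ≈ 9.000
  cycle 0 → 2 → 0: weight = 10, length = 2, mean = 10/2 ≈ 5.000
  cycle 1 → 0 → 1: weight = 18, length = 2, mean = 18/2 ≈ 9.000
Minimum mean = 4.000, attained e.g. along the cycle 1 → 1 with weight 4 and length 1. So λ(A) = 4/1 = 4.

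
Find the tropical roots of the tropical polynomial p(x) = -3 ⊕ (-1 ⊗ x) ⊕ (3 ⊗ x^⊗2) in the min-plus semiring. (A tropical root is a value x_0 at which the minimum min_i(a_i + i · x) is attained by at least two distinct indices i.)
Roots: {-4, -2}

Each tropical root is a break point of the lower envelope of the lines y = a_i + i · x (there are 3 lines, with slopes 0, 1, ..., 2). Only the lines that attain the minimum somewhere contribute to roots; other lines are dominated. Here the surviving (envelope) indices are i = 2, i = 1, i = 0.
Intersections between consecutive envelope lines give the roots: for adjacent envelope indices i < j the intersection is x = (a_i − a_j) / (j − i). Reading off the sorted break points: {-4, -2}.
Verification: at each break x_0, at least two indices attain the minimum of min_i(a_i + i · x_0).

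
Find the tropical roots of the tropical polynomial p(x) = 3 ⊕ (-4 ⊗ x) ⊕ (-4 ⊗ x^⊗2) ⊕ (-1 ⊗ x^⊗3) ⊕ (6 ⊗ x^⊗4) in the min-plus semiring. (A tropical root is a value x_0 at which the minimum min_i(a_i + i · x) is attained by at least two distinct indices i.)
Roots: {-7, -3, 0, 7}

Each tropical root is a break point of the lower envelope of the lines y = a_i + i · x (there are 5 lines, with slopes 0, 1, ..., 4). Only the lines that attain the minimum somewhere contribute to roots; other lines are dominated. Here the surviving (envelope) indices are i = 4, i = 3, i = 2, i = 1, i = 0.
Intersections between consecutive envelope lines give the roots: for adjacent envelope indices i < j the intersection is x = (a_i − a_j) / (j − i). Reading off the sorted break points: {-7, -3, 0, 7}.
Verification: at each break x_0, at least two indices attain the minimum of min_i(a_i + i · x_0).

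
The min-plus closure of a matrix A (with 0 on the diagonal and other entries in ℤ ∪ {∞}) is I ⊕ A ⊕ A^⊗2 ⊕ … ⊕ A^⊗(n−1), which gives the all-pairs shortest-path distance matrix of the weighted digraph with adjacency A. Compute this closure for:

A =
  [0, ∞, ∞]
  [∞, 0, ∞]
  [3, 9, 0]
Closure =
  [0, ∞, ∞]
  [∞, 0, ∞]
  [3, 9, 0]

This is the Floyd-Warshall all-pairs shortest-path computation. For each intermediate vertex k = 0, 1, …, 2, update dist[i][j] ← min(dist[i][j], dist[i][k] + dist[k][j]). The final matrix gives, for each (i, j), the minimum total weight of any directed path from i to j (possibly empty when i = j).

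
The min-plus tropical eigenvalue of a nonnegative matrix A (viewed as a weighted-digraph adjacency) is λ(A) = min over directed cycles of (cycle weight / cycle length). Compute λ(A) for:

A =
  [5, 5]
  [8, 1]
λ(A) = 1

Enumerate directed cycles and compute their means (weight / length). Sample:
  cycle 0 → 0: weight = 5, length = 1, mean = 5/1 ≈ 5.000
  cycle 1 → 1: weight = 1, length = 1, mean = 1/1 ≈ 1.000
  cycle 0 → 1 → 0: weight = 13, length = 2, mean = 13/2 ≈ 6.500
  cycle 1 → 0 → 1: weight = 13, length = 2, mean = 13/2 ≈ 6.500
Minimum mean = 1.000, attained e.g. along the cycle 1 → 1 with weight 1 and length 1. So λ(A) = 1/1 = 1.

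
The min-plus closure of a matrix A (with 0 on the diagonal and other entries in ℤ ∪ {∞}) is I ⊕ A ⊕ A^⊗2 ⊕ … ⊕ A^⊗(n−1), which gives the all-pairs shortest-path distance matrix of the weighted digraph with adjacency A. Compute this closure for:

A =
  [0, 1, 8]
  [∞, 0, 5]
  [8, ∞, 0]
Closure =
  [0, 1, 6]
  [13, 0, 5]
  [8, 9, 0]

This is the Floyd-Warshall all-pairs shortest-path computation. For each intermediate vertex k = 0, 1, …, 2, update dist[i][j] ← min(dist[i][j], dist[i][k] + dist[k][j]). The final matrix gives, for each (i, j), the minimum total weight of any directed path from i to j (possibly empty when i = j).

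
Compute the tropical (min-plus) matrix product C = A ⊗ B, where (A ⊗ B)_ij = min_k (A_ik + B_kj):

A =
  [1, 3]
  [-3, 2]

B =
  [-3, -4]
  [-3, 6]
A ⊗ B =
  [-2, -3]
  [-6, -7]

Apply the min-plus product entry-by-entry:
  C[0][0] = min over k of (A[0][0] + B[0][0] = 1 + -3 = -2, A[0][1] + B[1][0] = 3 + -3 = 0) = -2 (attained at k = 0)
  C[0][1] = min over k of (A[0][0] + B[0][1] = 1 + -4 = -3, A[0][1] + B[1][1] = 3 + 6 = 9) = -3 (attained at k = 0)
  C[1][0] = min over k of (A[1][0] + B[0][0] = -3 + -3 = -6, A[1][1] + B[1][0] = 2 + -3 = -1) = -6 (attained at k = 0)
  C[1][1] = min over k of (A[1][0] + B[0][1] = -3 + -4 = -7, A[1][1] + B[1][1] = 2 + 6 = 8) = -7 (attained at k = 0)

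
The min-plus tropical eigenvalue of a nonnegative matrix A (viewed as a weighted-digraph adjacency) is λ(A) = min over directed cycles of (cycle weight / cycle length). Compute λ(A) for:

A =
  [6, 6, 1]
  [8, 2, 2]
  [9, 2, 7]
λ(A) = 2

Enumerate directed cycles and compute their means (weight / length). Sample:
  cycle 0 → 0: weight = 6, length = 1, mean = 6/1 ≈ 6.000
  cycle 1 → 1: weight = 2, length = 1, mean = 2/1 ≈ 2.000
  cycle 2 → 2: weight = 7, length = 1, mean = 7/1 ≈ 7.000
  cycle 0 → 1 → 0: weight = 14, length = 2, mean = 14/2 ≈ 7.000
  cycle 0 → 2 → 0: weight = 10, length = 2, mean = 10/2 ≈ 5.000
  cycle 1 → 0 → 1: weight = 14, length = 2, mean = 14/2 ≈ 7.000
Minimum mean = 2.000, attained e.g. along the cycle 1 → 1 with weight 2 and length 1. So λ(A) = 2/1 = 2.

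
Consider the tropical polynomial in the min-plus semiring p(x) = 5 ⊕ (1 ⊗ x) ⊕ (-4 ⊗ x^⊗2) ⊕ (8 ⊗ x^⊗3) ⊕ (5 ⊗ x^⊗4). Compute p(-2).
p(-2) = -8

A tropical monomial a ⊗ x^⊗i evaluates to a + i · x. Evaluating each term at x = -2:
  Term 0 contributes 5 + 0 · -2 = 5
  Term 1 contributes 1 + 1 · -2 = -1
  Term 2 contributes -4 + 2 · -2 = -8
  Term 3 contributes 8 + 3 · -2 = 2
  Term 4 contributes 5 + 4 · -2 = -3
p(-2) = ⊕ of these = min[5, -1, -8, 2, -3] = -8.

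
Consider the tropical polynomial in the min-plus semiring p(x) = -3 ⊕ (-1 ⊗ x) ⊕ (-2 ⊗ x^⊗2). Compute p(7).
p(7) = -3

A tropical monomial a ⊗ x^⊗i evaluates to a + i · x. Evaluating each term at x = 7:
  Term 0 contributes -3 + 0 · 7 = -3
  Term 1 contributes -1 + 1 · 7 = 6
  Term 2 contributes -2 + 2 · 7 = 12
p(7) = ⊕ of these = min[-3, 6, 12] = -3.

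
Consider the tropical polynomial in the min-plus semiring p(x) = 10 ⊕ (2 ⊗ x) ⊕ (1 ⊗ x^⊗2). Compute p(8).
p(8) = 10

A tropical monomial a ⊗ x^⊗i evaluates to a + i · x. Evaluating each term at x = 8:
  Term 0 contributes 10 + 0 · 8 = 10
  Term 1 contributes 2 + 1 · 8 = 10
  Term 2 contributes 1 + 2 · 8 = 17
p(8) = ⊕ of these = min[10, 10, 17] = 10.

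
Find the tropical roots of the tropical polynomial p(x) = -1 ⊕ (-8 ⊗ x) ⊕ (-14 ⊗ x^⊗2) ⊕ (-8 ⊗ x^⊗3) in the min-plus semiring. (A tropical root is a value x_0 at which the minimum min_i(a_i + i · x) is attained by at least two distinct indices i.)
Roots: {-6, 6, 7}

Each tropical root is a break point of the lower envelope of the lines y = a_i + i · x (there are 4 lines, with slopes 0, 1, ..., 3). Only the lines that attain the minimum somewhere contribute to roots; other lines are dominated. Here the surviving (envelope) indices are i = 3, i = 2, i = 1, i = 0.
Intersections between consecutive envelope lines give the roots: for adjacent envelope indices i < j the intersection is x = (a_i − a_j) / (j − i). Reading off the sorted break points: {-6, 6, 7}.
Verification: at each break x_0, at least two indices attain the minimum of min_i(a_i + i · x_0).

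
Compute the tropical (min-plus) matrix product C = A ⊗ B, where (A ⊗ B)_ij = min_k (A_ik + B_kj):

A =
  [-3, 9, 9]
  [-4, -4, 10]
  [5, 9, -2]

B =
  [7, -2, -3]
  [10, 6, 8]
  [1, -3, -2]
A ⊗ B =
  [4, -5, -6]
  [3, -6, -7]
  [-1, -5, -4]

Apply the min-plus product entry-by-entry:
  C[0][0] = min over k of (A[0][0] + B[0][0] = -3 + 7 = 4, A[0][1] + B[1][0] = 9 + 10 = 19, A[0][2] + B[2][0] = 9 + 1 = 10) = 4 (attained at k = 0)
  C[0][1] = min over k of (A[0][0] + B[0][1] = -3 + -2 = -5, A[0][1] + B[1][1] = 9 + 6 = 15, A[0][2] + B[2][1] = 9 + -3 = 6) = -5 (attained at k = 0)
  C[0][2] = min over k of (A[0][0] + B[0][2] = -3 + -3 = -6, A[0][1] + B[1][2] = 9 + 8 = 17, A[0][2] + B[2][2] = 9 + -2 = 7) = -6 (attained at k = 0)
  C[1][0] = min over k of (A[1][0] + B[0][0] = -4 + 7 = 3, A[1][1] + B[1][0] = -4 + 10 = 6, A[1][2] + B[2][0] = 10 + 1 = 11) = 3 (attained at k = 0)
  C[1][1] = min over k of (A[1][0] + B[0][1] = -4 + -2 = -6, A[1][1] + B[1][1] = -4 + 6 = 2, A[1][2] + B[2][1] = 10 + -3 = 7) = -6 (attained at k = 0)
  C[1][2] = min over k of (A[1][0] + B[0][2] = -4 + -3 = -7, A[1][1] + B[1][2] = -4 + 8 = 4, A[1][2] + B[2][2] = 10 + -2 = 8) = -7 (attained at k = 0)
  C[2][0] = min over k of (A[2][0] + B[0][0] = 5 + 7 = 12, A[2][1] + B[1][0] = 9 + 10 = 19, A[2][2] + B[2][0] = -2 + 1 = -1) = -1 (attained at k = 2)
  C[2][1] = min over k of (A[2][0] + B[0][1] = 5 + -2 = 3, A[2][1] + B[1][1] = 9 + 6 = 15, A[2][2] + B[2][1] = -2 + -3 = -5) = -5 (attained at k = 2)
  C[2][2] = min over k of (A[2][0] + B[0][2] = 5 + -3 = 2, A[2][1] + B[1][2] = 9 + 8 = 17, A[2][2] + B[2][2] = -2 + -2 = -4) = -4 (attained at k = 2)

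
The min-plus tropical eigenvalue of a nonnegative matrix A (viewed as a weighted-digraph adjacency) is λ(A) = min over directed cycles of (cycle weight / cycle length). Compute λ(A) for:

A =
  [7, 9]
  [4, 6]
λ(A) = 6

Enumerate directed cycles and compute their means (weight / length). Sample:
  cycle 0 → 0: weight = 7, length = 1, mean = 7/1 ≈ 7.000
  cycle 1 → 1: weight = 6, length = 1, mean = 6/1 ≈ 6.000
  cycle 0 → 1 → 0: weight = 13, length = 2, mean = 13/2 ≈ 6.500
  cycle 1 → 0 → 1: weight = 13, length = 2, mean = 13/2 ≈ 6.500
Minimum mean = 6.000, attained e.g. along the cycle 1 → 1 with weight 6 and length 1. So λ(A) = 6/1 = 6.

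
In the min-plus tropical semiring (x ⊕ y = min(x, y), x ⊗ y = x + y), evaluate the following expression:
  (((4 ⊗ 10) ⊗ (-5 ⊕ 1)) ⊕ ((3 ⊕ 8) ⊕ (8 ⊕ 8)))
(((4 ⊗ 10) ⊗ (-5 ⊕ 1)) ⊕ ((3 ⊕ 8) ⊕ (8 ⊕ 8))) = 3

Expand innermost to outermost. Recall ⊕ takes the minimum of its arguments and ⊗ takes their sum. Working out the expression (((4 ⊗ 10) ⊗ (-5 ⊕ 1)) ⊕ ((3 ⊕ 8) ⊕ (8 ⊕ 8))) gives 3.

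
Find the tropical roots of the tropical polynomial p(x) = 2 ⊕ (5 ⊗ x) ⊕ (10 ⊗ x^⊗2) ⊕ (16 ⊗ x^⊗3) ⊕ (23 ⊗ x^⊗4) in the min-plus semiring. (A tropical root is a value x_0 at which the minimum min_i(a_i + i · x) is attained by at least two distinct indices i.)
Roots: {-7, -6, -5, -3}

Each tropical root is a break point of the lower envelope of the lines y = a_i + i · x (there are 5 lines, with slopes 0, 1, ..., 4). Only the lines that attain the minimum somewhere contribute to roots; other lines are dominated. Here the surviving (envelope) indices are i = 4, i = 3, i = 2, i = 1, i = 0.
Intersections between consecutive envelope lines give the roots: for adjacent envelope indices i < j the intersection is x = (a_i − a_j) / (j − i). Reading off the sorted break points: {-7, -6, -5, -3}.
Verification: at each break x_0, at least two indices attain the minimum of min_i(a_i + i · x_0).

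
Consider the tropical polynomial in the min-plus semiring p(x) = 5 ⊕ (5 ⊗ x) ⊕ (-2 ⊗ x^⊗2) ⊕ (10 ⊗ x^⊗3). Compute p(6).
p(6) = 5

A tropical monomial a ⊗ x^⊗i evaluates to a + i · x. Evaluating each term at x = 6:
  Term 0 contributes 5 + 0 · 6 = 5
  Term 1 contributes 5 + 1 · 6 = 11
  Term 2 contributes -2 + 2 · 6 = 10
  Term 3 contributes 10 + 3 · 6 = 28
p(6) = ⊕ of these = min[5, 11, 10, 28] = 5.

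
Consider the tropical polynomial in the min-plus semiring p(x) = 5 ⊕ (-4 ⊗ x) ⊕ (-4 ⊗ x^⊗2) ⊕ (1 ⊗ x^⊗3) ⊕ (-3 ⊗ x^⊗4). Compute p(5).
p(5) = 1

A tropical monomial a ⊗ x^⊗i evaluates to a + i · x. Evaluating each term at x = 5:
  Term 0 contributes 5 + 0 · 5 = 5
  Term 1 contributes -4 + 1 · 5 = 1
  Term 2 contributes -4 + 2 · 5 = 6
  Term 3 contributes 1 + 3 · 5 = 16
  Term 4 contributes -3 + 4 · 5 = 17
p(5) = ⊕ of these = min[5, 1, 6, 16, 17] = 1.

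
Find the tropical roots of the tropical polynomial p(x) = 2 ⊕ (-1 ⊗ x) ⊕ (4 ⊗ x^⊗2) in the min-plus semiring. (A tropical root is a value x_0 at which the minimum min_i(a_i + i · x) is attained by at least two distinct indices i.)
Roots: {-5, 3}

Each tropical root is a break point of the lower envelope of the lines y = a_i + i · x (there are 3 lines, with slopes 0, 1, ..., 2). Only the lines that attain the minimum somewhere contribute to roots; other lines are dominated. Here the surviving (envelope) indices are i = 2, i = 1, i = 0.
Intersections between consecutive envelope lines give the roots: for adjacent envelope indices i < j the intersection is x = (a_i − a_j) / (j − i). Reading off the sorted break points: {-5, 3}.
Verification: at each break x_0, at least two indices attain the minimum of min_i(a_i + i · x_0).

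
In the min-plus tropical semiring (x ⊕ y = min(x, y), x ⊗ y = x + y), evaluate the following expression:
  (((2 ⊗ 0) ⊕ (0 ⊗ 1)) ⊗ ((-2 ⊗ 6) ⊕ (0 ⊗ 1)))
(((2 ⊗ 0) ⊕ (0 ⊗ 1)) ⊗ ((-2 ⊗ 6) ⊕ (0 ⊗ 1))) = 2

Expand innermost to outermost. Recall ⊕ takes the minimum of its arguments and ⊗ takes their sum. Working out the expression (((2 ⊗ 0) ⊕ (0 ⊗ 1)) ⊗ ((-2 ⊗ 6) ⊕ (0 ⊗ 1))) gives 2.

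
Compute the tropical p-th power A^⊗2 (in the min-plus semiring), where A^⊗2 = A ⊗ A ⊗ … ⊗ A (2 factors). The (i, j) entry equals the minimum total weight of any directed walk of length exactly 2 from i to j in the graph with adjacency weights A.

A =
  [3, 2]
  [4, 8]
A^⊗2 =
  [6, 5]
  [7, 6]

Each entry (A^⊗2)_ij equals the minimum over all length-2 walks i = v_0 → v_1 → … → v_2 = j of Σ_t A[v_t][v_{t+1}]. For example, for (i, j) = (0, 1) we minimise over 2 possible intermediate vertex sequences; the minimum is 5, attained along the walk 0 → 0 → 1.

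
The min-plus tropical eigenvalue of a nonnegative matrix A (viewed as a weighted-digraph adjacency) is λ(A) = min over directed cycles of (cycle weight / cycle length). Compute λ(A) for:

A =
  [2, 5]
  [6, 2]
λ(A) = 2

Enumerate directed cycles and compute their means (weight / length). Sample:
  cycle 0 → 0: weight = 2, length = 1, mean = 2/1 ≈ 2.000
  cycle 1 → 1: weight = 2, length = 1, mean = 2/1 ≈ 2.000
  cycle 0 → 1 → 0: weight = 11, length = 2, mean = 11/2 ≈ 5.500
  cycle 1 → 0 → 1: weight = 11, length = 2, mean = 11/2 ≈ 5.500
Minimum mean = 2.000, attained e.g. along the cycle 0 → 0 with weight 2 and length 1. So λ(A) = 2/1 = 2.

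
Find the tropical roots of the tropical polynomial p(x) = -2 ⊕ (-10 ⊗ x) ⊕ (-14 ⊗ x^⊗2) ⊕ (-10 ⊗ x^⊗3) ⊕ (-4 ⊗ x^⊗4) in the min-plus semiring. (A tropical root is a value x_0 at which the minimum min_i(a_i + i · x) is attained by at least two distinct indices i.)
Roots: {-6, -4, 4, 8}

Each tropical root is a break point of the lower envelope of the lines y = a_i + i · x (there are 5 lines, with slopes 0, 1, ..., 4). Only the lines that attain the minimum somewhere contribute to roots; other lines are dominated. Here the surviving (envelope) indices are i = 4, i = 3, i = 2, i = 1, i = 0.
Intersections between consecutive envelope lines give the roots: for adjacent envelope indices i < j the intersection is x = (a_i − a_j) / (j − i). Reading off the sorted break points: {-6, -4, 4, 8}.
Verification: at each break x_0, at least two indices attain the minimum of min_i(a_i + i · x_0).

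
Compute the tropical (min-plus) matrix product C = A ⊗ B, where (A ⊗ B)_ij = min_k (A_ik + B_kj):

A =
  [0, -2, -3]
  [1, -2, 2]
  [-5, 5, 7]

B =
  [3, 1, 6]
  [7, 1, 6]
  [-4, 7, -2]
A ⊗ B =
  [-7, -1, -5]
  [-2, -1, 0]
  [-2, -4, 1]

Apply the min-plus product entry-by-entry:
  C[0][0] = min over k of (A[0][0] + B[0][0] = 0 + 3 = 3, A[0][1] + B[1][0] = -2 + 7 = 5, A[0][2] + B[2][0] = -3 + -4 = -7) = -7 (attained at k = 2)
  C[0][1] = min over k of (A[0][0] + B[0][1] = 0 + 1 = 1, A[0][1] + B[1][1] = -2 + 1 = -1, A[0][2] + B[2][1] = -3 + 7 = 4) = -1 (attained at k = 1)
  C[0][2] = min over k of (A[0][0] + B[0][2] = 0 + 6 = 6, A[0][1] + B[1][2] = -2 + 6 = 4, A[0][2] + B[2][2] = -3 + -2 = -5) = -5 (attained at k = 2)
  C[1][0] = min over k of (A[1][0] + B[0][0] = 1 + 3 = 4, A[1][1] + B[1][0] = -2 + 7 = 5, A[1][2] + B[2][0] = 2 + -4 = -2) = -2 (attained at k = 2)
  C[1][1] = min over k of (A[1][0] + B[0][1] = 1 + 1 = 2, A[1][1] + B[1][1] = -2 + 1 = -1, A[1][2] + B[2][1] = 2 + 7 = 9) = -1 (attained at k = 1)
  C[1][2] = min over k of (A[1][0] + B[0][2] = 1 + 6 = 7, A[1][1] + B[1][2] = -2 + 6 = 4, A[1][2] + B[2][2] = 2 + -2 = 0) = 0 (attained at k = 2)
  C[2][0] = min over k of (A[2][0] + B[0][0] = -5 + 3 = -2, A[2][1] + B[1][0] = 5 + 7 = 12, A[2][2] + B[2][0] = 7 + -4 = 3) = -2 (attained at k = 0)
  C[2][1] = min over k of (A[2][0] + B[0][1] = -5 + 1 = -4, A[2][1] + B[1][1] = 5 + 1 = 6, A[2][2] + B[2][1] = 7 + 7 = 14) = -4 (attained at k = 0)
  C[2][2] = min over k of (A[2][0] + B[0][2] = -5 + 6 = 1, A[2][1] + B[1][2] = 5 + 6 = 11, A[2][2] + B[2][2] = 7 + -2 = 5) = 1 (attained at k = 0)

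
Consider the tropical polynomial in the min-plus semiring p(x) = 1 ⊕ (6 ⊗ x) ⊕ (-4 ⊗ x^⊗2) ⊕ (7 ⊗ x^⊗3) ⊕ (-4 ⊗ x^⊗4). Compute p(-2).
p(-2) = -12

A tropical monomial a ⊗ x^⊗i evaluates to a + i · x. Evaluating each term at x = -2:
  Term 0 contributes 1 + 0 · -2 = 1
  Term 1 contributes 6 + 1 · -2 = 4
  Term 2 contributes -4 + 2 · -2 = -8
  Term 3 contributes 7 + 3 · -2 = 1
  Term 4 contributes -4 + 4 · -2 = -12
p(-2) = ⊕ of these = min[1, 4, -8, 1, -12] = -12.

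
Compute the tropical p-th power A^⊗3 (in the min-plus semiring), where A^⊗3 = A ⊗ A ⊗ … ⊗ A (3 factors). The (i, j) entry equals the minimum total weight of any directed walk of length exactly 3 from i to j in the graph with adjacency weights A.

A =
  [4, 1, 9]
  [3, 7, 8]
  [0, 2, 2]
A^⊗3 =
  [8, 5, 11]
  [7, 8, 12]
  [4, 3, 6]

Each entry (A^⊗3)_ij equals the minimum over all length-3 walks i = v_0 → v_1 → … → v_3 = j of Σ_t A[v_t][v_{t+1}]. For example, for (i, j) = (0, 2) we minimise over 9 possible intermediate vertex sequences; the minimum is 11, attained along the walk 0 → 1 → 2 → 2.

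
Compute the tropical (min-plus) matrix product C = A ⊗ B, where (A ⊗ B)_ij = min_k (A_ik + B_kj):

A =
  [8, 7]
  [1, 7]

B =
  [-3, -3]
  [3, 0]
A ⊗ B =
  [5, 5]
  [-2, -2]

Apply the min-plus product entry-by-entry:
  C[0][0] = min over k of (A[0][0] + B[0][0] = 8 + -3 = 5, A[0][1] + B[1][0] = 7 + 3 = 10) = 5 (attained at k = 0)
  C[0][1] = min over k of (A[0][0] + B[0][1] = 8 + -3 = 5, A[0][1] + B[1][1] = 7 + 0 = 7) = 5 (attained at k = 0)
  C[1][0] = min over k of (A[1][0] + B[0][0] = 1 + -3 = -2, A[1][1] + B[1][0] = 7 + 3 = 10) = -2 (attained at k = 0)
  C[1][1] = min over k of (A[1][0] + B[0][1] = 1 + -3 = -2, A[1][1] + B[1][1] = 7 + 0 = 7) = -2 (attained at k = 0)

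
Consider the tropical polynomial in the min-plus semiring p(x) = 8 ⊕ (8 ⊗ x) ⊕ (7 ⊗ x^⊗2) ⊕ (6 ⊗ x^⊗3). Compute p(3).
p(3) = 8

A tropical monomial a ⊗ x^⊗i evaluates to a + i · x. Evaluating each term at x = 3:
  Term 0 contributes 8 + 0 · 3 = 8
  Term 1 contributes 8 + 1 · 3 = 11
  Term 2 contributes 7 + 2 · 3 = 13
  Term 3 contributes 6 + 3 · 3 = 15
p(3) = ⊕ of these = min[8, 11, 13, 15] = 8.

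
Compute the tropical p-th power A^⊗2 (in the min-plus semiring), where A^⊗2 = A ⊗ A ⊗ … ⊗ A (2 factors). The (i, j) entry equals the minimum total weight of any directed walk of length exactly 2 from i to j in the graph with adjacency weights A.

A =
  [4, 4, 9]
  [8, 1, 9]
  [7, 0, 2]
A^⊗2 =
  [8, 5, 11]
  [9, 2, 10]
  [8, 1, 4]

Each entry (A^⊗2)_ij equals the minimum over all length-2 walks i = v_0 → v_1 → … → v_2 = j of Σ_t A[v_t][v_{t+1}]. For example, for (i, j) = (0, 2) we minimise over 3 possible intermediate vertex sequences; the minimum is 11, attained along the walk 0 → 2 → 2.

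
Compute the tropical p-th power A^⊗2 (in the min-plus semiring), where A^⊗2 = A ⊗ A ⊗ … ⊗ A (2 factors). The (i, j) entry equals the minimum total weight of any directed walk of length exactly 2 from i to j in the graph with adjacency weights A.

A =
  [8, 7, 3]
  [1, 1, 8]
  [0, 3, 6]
A^⊗2 =
  [3, 6, 9]
  [2, 2, 4]
  [4, 4, 3]

Each entry (A^⊗2)_ij equals the minimum over all length-2 walks i = v_0 → v_1 → … → v_2 = j of Σ_t A[v_t][v_{t+1}]. For example, for (i, j) = (0, 2) we minimise over 3 possible intermediate vertex sequences; the minimum is 9, attained along the walk 0 → 2 → 2.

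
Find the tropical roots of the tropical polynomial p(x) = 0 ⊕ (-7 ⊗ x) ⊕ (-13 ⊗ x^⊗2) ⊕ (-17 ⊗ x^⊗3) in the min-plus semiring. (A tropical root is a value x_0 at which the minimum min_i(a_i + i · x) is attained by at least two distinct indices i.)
Roots: {4, 6, 7}

Each tropical root is a break point of the lower envelope of the lines y = a_i + i · x (there are 4 lines, with slopes 0, 1, ..., 3). Only the lines that attain the minimum somewhere contribute to roots; other lines are dominated. Here the surviving (envelope) indices are i = 3, i = 2, i = 1, i = 0.
Intersections between consecutive envelope lines give the roots: for adjacent envelope indices i < j the intersection is x = (a_i − a_j) / (j − i). Reading off the sorted break points: {4, 6, 7}.
Verification: at each break x_0, at least two indices attain the minimum of min_i(a_i + i · x_0).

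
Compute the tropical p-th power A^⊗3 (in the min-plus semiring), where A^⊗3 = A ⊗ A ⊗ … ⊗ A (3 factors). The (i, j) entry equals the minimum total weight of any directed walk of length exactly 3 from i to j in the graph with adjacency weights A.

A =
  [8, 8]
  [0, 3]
A^⊗3 =
  [11, 14]
  [6, 9]

Each entry (A^⊗3)_ij equals the minimum over all length-3 walks i = v_0 → v_1 → … → v_3 = j of Σ_t A[v_t][v_{t+1}]. For example, for (i, j) = (0, 1) we minimise over 4 possible intermediate vertex sequences; the minimum is 14, attained along the walk 0 → 1 → 1 → 1.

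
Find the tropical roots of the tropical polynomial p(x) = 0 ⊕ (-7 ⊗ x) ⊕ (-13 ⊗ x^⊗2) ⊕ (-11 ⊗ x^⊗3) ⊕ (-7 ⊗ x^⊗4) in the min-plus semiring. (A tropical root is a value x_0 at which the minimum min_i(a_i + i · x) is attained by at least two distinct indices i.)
Roots: {-4, -2, 6, 7}

Each tropical root is a break point of the lower envelope of the lines y = a_i + i · x (there are 5 lines, with slopes 0, 1, ..., 4). Only the lines that attain the minimum somewhere contribute to roots; other lines are dominated. Here the surviving (envelope) indices are i = 4, i = 3, i = 2, i = 1, i = 0.
Intersections between consecutive envelope lines give the roots: for adjacent envelope indices i < j the intersection is x = (a_i − a_j) / (j − i). Reading off the sorted break points: {-4, -2, 6, 7}.
Verification: at each break x_0, at least two indices attain the minimum of min_i(a_i + i · x_0).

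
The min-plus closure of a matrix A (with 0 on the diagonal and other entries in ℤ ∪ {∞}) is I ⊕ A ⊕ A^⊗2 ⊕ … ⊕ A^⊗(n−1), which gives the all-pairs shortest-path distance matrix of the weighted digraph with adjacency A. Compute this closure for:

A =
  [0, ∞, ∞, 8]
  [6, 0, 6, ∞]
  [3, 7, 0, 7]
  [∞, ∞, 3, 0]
Closure =
  [0, 18, 11, 8]
  [6, 0, 6, 13]
  [3, 7, 0, 7]
  [6, 10, 3, 0]

This is the Floyd-Warshall all-pairs shortest-path computation. For each intermediate vertex k = 0, 1, …, 3, update dist[i][j] ← min(dist[i][j], dist[i][k] + dist[k][j]). The final matrix gives, for each (i, j), the minimum total weight of any directed path from i to j (possibly empty when i = j).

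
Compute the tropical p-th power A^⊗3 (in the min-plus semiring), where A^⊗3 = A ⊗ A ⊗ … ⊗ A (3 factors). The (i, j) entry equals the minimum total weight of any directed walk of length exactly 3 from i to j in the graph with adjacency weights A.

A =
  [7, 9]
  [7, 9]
A^⊗3 =
  [21, 23]
  [21, 23]

Each entry (A^⊗3)_ij equals the minimum over all length-3 walks i = v_0 → v_1 → … → v_3 = j of Σ_t A[v_t][v_{t+1}]. For example, for (i, j) = (0, 1) we minimise over 4 possible intermediate vertex sequences; the minimum is 23, attained along the walk 0 → 0 → 0 → 1.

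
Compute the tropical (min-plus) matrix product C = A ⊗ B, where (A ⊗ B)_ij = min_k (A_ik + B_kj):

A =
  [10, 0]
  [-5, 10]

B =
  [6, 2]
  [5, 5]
A ⊗ B =
  [5, 5]
  [1, -3]

Apply the min-plus product entry-by-entry:
  C[0][0] = min over k of (A[0][0] + B[0][0] = 10 + 6 = 16, A[0][1] + B[1][0] = 0 + 5 = 5) = 5 (attained at k = 1)
  C[0][1] = min over k of (A[0][0] + B[0][1] = 10 + 2 = 12, A[0][1] + B[1][1] = 0 + 5 = 5) = 5 (attained at k = 1)
  C[1][0] = min over k of (A[1][0] + B[0][0] = -5 + 6 = 1, A[1][1] + B[1][0] = 10 + 5 = 15) = 1 (attained at k = 0)
  C[1][1] = min over k of (A[1][0] + B[0][1] = -5 + 2 = -3, A[1][1] + B[1][1] = 10 + 5 = 15) = -3 (attained at k = 0)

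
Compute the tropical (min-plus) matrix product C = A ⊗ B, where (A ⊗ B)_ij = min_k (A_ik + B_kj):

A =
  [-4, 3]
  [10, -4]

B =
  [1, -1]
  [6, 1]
A ⊗ B =
  [-3, -5]
  [2, -3]

Apply the min-plus product entry-by-entry:
  C[0][0] = min over k of (A[0][0] + B[0][0] = -4 + 1 = -3, A[0][1] + B[1][0] = 3 + 6 = 9) = -3 (attained at k = 0)
  C[0][1] = min over k of (A[0][0] + B[0][1] = -4 + -1 = -5, A[0][1] + B[1][1] = 3 + 1 = 4) = -5 (attained at k = 0)
  C[1][0] = min over k of (A[1][0] + B[0][0] = 10 + 1 = 11, A[1][1] + B[1][0] = -4 + 6 = 2) = 2 (attained at k = 1)
  C[1][1] = min over k of (A[1][0] + B[0][1] = 10 + -1 = 9, A[1][1] + B[1][1] = -4 + 1 = -3) = -3 (attained at k = 1)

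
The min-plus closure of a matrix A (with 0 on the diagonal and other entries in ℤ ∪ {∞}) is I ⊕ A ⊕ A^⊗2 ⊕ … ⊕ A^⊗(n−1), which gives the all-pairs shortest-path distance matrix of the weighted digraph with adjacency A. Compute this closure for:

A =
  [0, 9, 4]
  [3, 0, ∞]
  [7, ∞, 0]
Closure =
  [0, 9, 4]
  [3, 0, 7]
  [7, 16, 0]

This is the Floyd-Warshall all-pairs shortest-path computation. For each intermediate vertex k = 0, 1, …, 2, update dist[i][j] ← min(dist[i][j], dist[i][k] + dist[k][j]). The final matrix gives, for each (i, j), the minimum total weight of any directed path from i to j (possibly empty when i = j).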